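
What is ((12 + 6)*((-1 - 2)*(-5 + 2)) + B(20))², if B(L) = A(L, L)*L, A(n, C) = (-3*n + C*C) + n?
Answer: 54199044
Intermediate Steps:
A(n, C) = C² - 2*n (A(n, C) = (-3*n + C²) + n = (C² - 3*n) + n = C² - 2*n)
B(L) = L*(L² - 2*L) (B(L) = (L² - 2*L)*L = L*(L² - 2*L))
((12 + 6)*((-1 - 2)*(-5 + 2)) + B(20))² = ((12 + 6)*((-1 - 2)*(-5 + 2)) + 20²*(-2 + 20))² = (18*(-3*(-3)) + 400*18)² = (18*9 + 7200)² = (162 + 7200)² = 7362² = 54199044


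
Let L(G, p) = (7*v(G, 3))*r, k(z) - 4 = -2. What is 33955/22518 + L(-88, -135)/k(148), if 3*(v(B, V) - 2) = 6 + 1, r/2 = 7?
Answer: 4815277/22518 ≈ 213.84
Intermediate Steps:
r = 14 (r = 2*7 = 14)
k(z) = 2 (k(z) = 4 - 2 = 2)
v(B, V) = 13/3 (v(B, V) = 2 + (6 + 1)/3 = 2 + (⅓)*7 = 2 + 7/3 = 13/3)
L(G, p) = 1274/3 (L(G, p) = (7*(13/3))*14 = (91/3)*14 = 1274/3)
33955/22518 + L(-88, -135)/k(148) = 33955/22518 + (1274/3)/2 = 33955*(1/22518) + (1274/3)*(½) = 33955/22518 + 637/3 = 4815277/22518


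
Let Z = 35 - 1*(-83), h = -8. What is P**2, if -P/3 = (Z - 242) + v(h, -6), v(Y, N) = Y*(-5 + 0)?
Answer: 63504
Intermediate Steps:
v(Y, N) = -5*Y (v(Y, N) = Y*(-5) = -5*Y)
Z = 118 (Z = 35 + 83 = 118)
P = 252 (P = -3*((118 - 242) - 5*(-8)) = -3*(-124 + 40) = -3*(-84) = 252)
P**2 = 252**2 = 63504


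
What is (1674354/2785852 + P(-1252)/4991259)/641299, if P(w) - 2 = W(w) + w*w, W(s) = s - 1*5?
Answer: 92177336093/64617421390772614 ≈ 1.4265e-6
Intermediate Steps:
W(s) = -5 + s (W(s) = s - 5 = -5 + s)
P(w) = -3 + w + w**2 (P(w) = 2 + ((-5 + w) + w*w) = 2 + ((-5 + w) + w**2) = 2 + (-5 + w + w**2) = -3 + w + w**2)
(1674354/2785852 + P(-1252)/4991259)/641299 = (1674354/2785852 + (-3 - 1252 + (-1252)**2)/4991259)/641299 = (1674354*(1/2785852) + (-3 - 1252 + 1567504)*(1/4991259))*(1/641299) = (36399/60562 + 1566249*(1/4991259))*(1/641299) = (36399/60562 + 522083/1663753)*(1/641299) = (92177336093/100760209186)*(1/641299) = 92177336093/64617421390772614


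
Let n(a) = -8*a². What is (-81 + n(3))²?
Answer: 23409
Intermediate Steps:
(-81 + n(3))² = (-81 - 8*3²)² = (-81 - 8*9)² = (-81 - 72)² = (-153)² = 23409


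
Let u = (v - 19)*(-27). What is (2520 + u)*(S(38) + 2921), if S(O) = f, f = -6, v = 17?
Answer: 7503210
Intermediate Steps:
u = 54 (u = (17 - 19)*(-27) = -2*(-27) = 54)
S(O) = -6
(2520 + u)*(S(38) + 2921) = (2520 + 54)*(-6 + 2921) = 2574*2915 = 7503210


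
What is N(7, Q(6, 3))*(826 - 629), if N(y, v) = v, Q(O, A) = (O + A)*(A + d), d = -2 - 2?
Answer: -1773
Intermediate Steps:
d = -4
Q(O, A) = (-4 + A)*(A + O) (Q(O, A) = (O + A)*(A - 4) = (A + O)*(-4 + A) = (-4 + A)*(A + O))
N(7, Q(6, 3))*(826 - 629) = (3² - 4*3 - 4*6 + 3*6)*(826 - 629) = (9 - 12 - 24 + 18)*197 = -9*197 = -1773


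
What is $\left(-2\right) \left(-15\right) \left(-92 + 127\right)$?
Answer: $1050$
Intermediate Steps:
$\left(-2\right) \left(-15\right) \left(-92 + 127\right) = 30 \cdot 35 = 1050$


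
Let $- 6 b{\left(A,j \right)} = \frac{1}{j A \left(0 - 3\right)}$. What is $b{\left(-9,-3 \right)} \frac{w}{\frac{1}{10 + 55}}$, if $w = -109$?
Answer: $- \frac{7085}{486} \approx -14.578$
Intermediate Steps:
$b{\left(A,j \right)} = \frac{1}{18 A j}$ ($b{\left(A,j \right)} = - \frac{1}{6 j A \left(0 - 3\right)} = - \frac{1}{6 A j \left(-3\right)} = - \frac{1}{6 \left(- 3 A j\right)} = - \frac{\left(- \frac{1}{3}\right) \frac{1}{A} \frac{1}{j}}{6} = \frac{1}{18 A j}$)
$b{\left(-9,-3 \right)} \frac{w}{\frac{1}{10 + 55}} = \frac{1}{18 \left(-9\right) \left(-3\right)} \left(- \frac{109}{\frac{1}{10 + 55}}\right) = \frac{1}{18} \left(- \frac{1}{9}\right) \left(- \frac{1}{3}\right) \left(- \frac{109}{\frac{1}{65}}\right) = \frac{\left(-109\right) \frac{1}{\frac{1}{65}}}{486} = \frac{\left(-109\right) 65}{486} = \frac{1}{486} \left(-7085\right) = - \frac{7085}{486}$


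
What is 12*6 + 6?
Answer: 78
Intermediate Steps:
12*6 + 6 = 72 + 6 = 78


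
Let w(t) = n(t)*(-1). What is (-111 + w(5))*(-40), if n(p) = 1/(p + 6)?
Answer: 48880/11 ≈ 4443.6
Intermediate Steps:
n(p) = 1/(6 + p)
w(t) = -1/(6 + t)
(-111 + w(5))*(-40) = (-111 - 1/(6 + 5))*(-40) = (-111 - 1/11)*(-40) = -1222/11*(-40) = 48880/11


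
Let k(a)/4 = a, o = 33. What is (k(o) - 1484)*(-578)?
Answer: 781456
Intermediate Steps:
k(a) = 4*a
(k(o) - 1484)*(-578) = (4*33 - 1484)*(-578) = (132 - 1484)*(-578) = -1352*(-578) = 781456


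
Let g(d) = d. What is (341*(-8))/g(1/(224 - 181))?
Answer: -117304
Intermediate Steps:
(341*(-8))/g(1/(224 - 181)) = (341*(-8))/(1/(224 - 181)) = -2728/(1/43) = -2728/1/43 = -2728*43 = -117304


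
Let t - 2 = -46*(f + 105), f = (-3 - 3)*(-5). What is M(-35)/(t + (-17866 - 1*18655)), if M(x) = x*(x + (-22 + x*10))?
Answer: -14245/42729 ≈ -0.33338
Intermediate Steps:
f = 30 (f = -6*(-5) = 30)
t = -6208 (t = 2 - 46*(30 + 105) = 2 - 46*135 = 2 - 6210 = -6208)
M(x) = x*(-22 + 11*x) (M(x) = x*(x + (-22 + 10*x)) = x*(-22 + 11*x))
M(-35)/(t + (-17866 - 1*18655)) = (11*(-35)*(-2 - 35))/(-6208 + (-17866 - 1*18655)) = (11*(-35)*(-37))/(-6208 + (-17866 - 18655)) = 14245/(-6208 - 36521) = 14245/(-42729) = 14245*(-1/42729) = -14245/42729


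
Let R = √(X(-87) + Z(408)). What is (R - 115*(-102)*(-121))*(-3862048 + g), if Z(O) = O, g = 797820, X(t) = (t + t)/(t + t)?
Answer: 4349150727240 - 3064228*√409 ≈ 4.3491e+12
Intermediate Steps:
X(t) = 1 (X(t) = (2*t)/((2*t)) = (2*t)*(1/(2*t)) = 1)
R = √409 (R = √(1 + 408) = √409 ≈ 20.224)
(R - 115*(-102)*(-121))*(-3862048 + g) = (√409 - 115*(-102)*(-121))*(-3862048 + 797820) = (√409 + 11730*(-121))*(-3064228) = (√409 - 1419330)*(-3064228) = (-1419330 + √409)*(-3064228) = 4349150727240 - 3064228*√409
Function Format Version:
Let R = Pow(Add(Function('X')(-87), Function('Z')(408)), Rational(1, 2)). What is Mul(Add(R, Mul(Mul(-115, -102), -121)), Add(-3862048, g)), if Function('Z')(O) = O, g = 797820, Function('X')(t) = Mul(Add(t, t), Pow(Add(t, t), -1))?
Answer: Add(4349150727240, Mul(-3064228, Pow(409, Rational(1, 2)))) ≈ 4.3491e+12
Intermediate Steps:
Function('X')(t) = 1 (Function('X')(t) = Mul(Mul(2, t), Pow(Mul(2, t), -1)) = Mul(Mul(2, t), Mul(Rational(1, 2), Pow(t, -1))) = 1)
R = Pow(409, Rational(1, 2)) (R = Pow(Add(1, 408), Rational(1, 2)) = Pow(409, Rational(1, 2)) ≈ 20.224)
Mul(Add(R, Mul(Mul(-115, -102), -121)), Add(-3862048, g)) = Mul(Add(Pow(409, Rational(1, 2)), Mul(Mul(-115, -102), -121)), Add(-3862048, 797820)) = Mul(Add(Pow(409, Rational(1, 2)), Mul(11730, -121)), -3064228) = Mul(Add(Pow(409, Rational(1, 2)), -1419330), -3064228) = Mul(Add(-1419330, Pow(409, Rational(1, 2))), -3064228) = Add(4349150727240, Mul(-3064228, Pow(409, Rational(1, 2))))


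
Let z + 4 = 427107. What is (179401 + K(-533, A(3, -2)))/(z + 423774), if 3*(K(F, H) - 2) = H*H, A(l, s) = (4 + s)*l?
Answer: 179415/850877 ≈ 0.21086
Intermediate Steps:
A(l, s) = l*(4 + s)
z = 427103 (z = -4 + 427107 = 427103)
K(F, H) = 2 + H²/3 (K(F, H) = 2 + (H*H)/3 = 2 + H²/3)
(179401 + K(-533, A(3, -2)))/(z + 423774) = (179401 + (2 + (3*(4 - 2))²/3))/(427103 + 423774) = (179401 + (2 + (3*2)²/3))/850877 = (179401 + (2 + (⅓)*6²))*(1/850877) = (179401 + (2 + (⅓)*36))*(1/850877) = (179401 + (2 + 12))*(1/850877) = (179401 + 14)*(1/850877) = 179415*(1/850877) = 179415/850877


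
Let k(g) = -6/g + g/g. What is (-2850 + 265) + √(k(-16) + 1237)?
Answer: -2585 + √19814/4 ≈ -2549.8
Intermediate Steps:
k(g) = 1 - 6/g (k(g) = -6/g + 1 = 1 - 6/g)
(-2850 + 265) + √(k(-16) + 1237) = (-2850 + 265) + √((-6 - 16)/(-16) + 1237) = -2585 + √(-1/16*(-22) + 1237) = -2585 + √(11/8 + 1237) = -2585 + √(9907/8) = -2585 + √19814/4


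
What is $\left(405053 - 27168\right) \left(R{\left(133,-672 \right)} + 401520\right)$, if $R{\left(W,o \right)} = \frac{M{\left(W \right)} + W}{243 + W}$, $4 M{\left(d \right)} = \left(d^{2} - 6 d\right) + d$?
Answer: $\frac{57051531372465}{376} \approx 1.5173 \cdot 10^{11}$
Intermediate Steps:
$M{\left(d \right)} = - \frac{5 d}{4} + \frac{d^{2}}{4}$ ($M{\left(d \right)} = \frac{\left(d^{2} - 6 d\right) + d}{4} = \frac{d^{2} - 5 d}{4} = - \frac{5 d}{4} + \frac{d^{2}}{4}$)
$R{\left(W,o \right)} = \frac{W + \frac{W \left(-5 + W\right)}{4}}{243 + W}$ ($R{\left(W,o \right)} = \frac{\frac{W \left(-5 + W\right)}{4} + W}{243 + W} = \frac{W + \frac{W \left(-5 + W\right)}{4}}{243 + W}$)
$\left(405053 - 27168\right) \left(R{\left(133,-672 \right)} + 401520\right) = \left(405053 - 27168\right) \left(\frac{1}{4} \cdot 133 \frac{1}{243 + 133} \left(-1 + 133\right) + 401520\right) = 377885 \left(\frac{1}{4} \cdot 133 \cdot \frac{1}{376} \cdot 132 + 401520\right) = 377885 \left(\frac{4389}{376} + 401520\right) = 377885 \cdot \frac{150975909}{376} = \frac{57051531372465}{376}$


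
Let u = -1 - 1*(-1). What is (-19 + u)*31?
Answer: -589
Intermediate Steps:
u = 0 (u = -1 + 1 = 0)
(-19 + u)*31 = (-19 + 0)*31 = -19*31 = -589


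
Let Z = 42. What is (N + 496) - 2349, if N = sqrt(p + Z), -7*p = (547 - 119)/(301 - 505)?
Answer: -1853 + sqrt(5391057)/357 ≈ -1846.5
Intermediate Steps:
p = 107/357 (p = -(547 - 119)/(7*(301 - 505)) = -428/(7*(-204)) = -428*(-1)/(7*204) = -1/7*(-107/51) = 107/357 ≈ 0.29972)
N = sqrt(5391057)/357 (N = sqrt(107/357 + 42) = sqrt(15101/357) = sqrt(5391057)/357 ≈ 6.5038)
(N + 496) - 2349 = (sqrt(5391057)/357 + 496) - 2349 = (496 + sqrt(5391057)/357) - 2349 = -1853 + sqrt(5391057)/357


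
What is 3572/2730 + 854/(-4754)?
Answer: 3662467/3244605 ≈ 1.1288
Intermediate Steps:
3572/2730 + 854/(-4754) = 3572*(1/2730) + 854*(-1/4754) = 1786/1365 - 427/2377 = 3662467/3244605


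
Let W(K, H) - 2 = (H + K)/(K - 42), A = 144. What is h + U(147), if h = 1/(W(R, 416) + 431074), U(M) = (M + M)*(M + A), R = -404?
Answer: 8224301058091/96129942 ≈ 85554.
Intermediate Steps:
W(K, H) = 2 + (H + K)/(-42 + K) (W(K, H) = 2 + (H + K)/(K - 42) = 2 + (H + K)/(-42 + K))
U(M) = 2*M*(144 + M) (U(M) = (M + M)*(M + 144) = (2*M)*(144 + M) = 2*M*(144 + M))
h = 223/96129942 (h = 1/((-84 + 416 + 3*(-404))/(-42 - 404) + 431074) = 1/((-84 + 416 - 1212)/(-446) + 431074) = 1/(-1/446*(-880) + 431074) = 1/(440/223 + 431074) = 1/(96129942/223) = 223/96129942 ≈ 2.3198e-6)
h + U(147) = 223/96129942 + 2*147*(144 + 147) = 223/96129942 + 2*147*291 = 223/96129942 + 85554 = 8224301058091/96129942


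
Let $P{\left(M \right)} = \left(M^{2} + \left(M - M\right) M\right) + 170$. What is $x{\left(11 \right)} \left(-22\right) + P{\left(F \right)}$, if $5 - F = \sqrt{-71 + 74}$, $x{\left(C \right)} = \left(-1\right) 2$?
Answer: $242 - 10 \sqrt{3} \approx 224.68$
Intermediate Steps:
$x{\left(C \right)} = -2$
$F = 5 - \sqrt{3}$ ($F = 5 - \sqrt{-71 + 74} = 5 - \sqrt{3} \approx 3.2679$)
$P{\left(M \right)} = 170 + M^{2}$ ($P{\left(M \right)} = \left(M^{2} + 0 M\right) + 170 = \left(M^{2} + 0\right) + 170 = M^{2} + 170 = 170 + M^{2}$)
$x{\left(11 \right)} \left(-22\right) + P{\left(F \right)} = \left(-2\right) \left(-22\right) + \left(170 + \left(5 - \sqrt{3}\right)^{2}\right) = 44 + \left(170 + \left(5 - \sqrt{3}\right)^{2}\right) = 214 + \left(5 - \sqrt{3}\right)^{2}$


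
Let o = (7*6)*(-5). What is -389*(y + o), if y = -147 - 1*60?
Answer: 162213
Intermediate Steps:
y = -207 (y = -147 - 60 = -207)
o = -210 (o = 42*(-5) = -210)
-389*(y + o) = -389*(-207 - 210) = -389*(-417) = 162213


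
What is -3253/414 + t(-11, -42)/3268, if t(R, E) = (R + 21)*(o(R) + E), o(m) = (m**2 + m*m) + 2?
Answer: -2448631/338238 ≈ -7.2394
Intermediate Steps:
o(m) = 2 + 2*m**2 (o(m) = (m**2 + m**2) + 2 = 2*m**2 + 2 = 2 + 2*m**2)
t(R, E) = (21 + R)*(2 + E + 2*R**2) (t(R, E) = (R + 21)*((2 + 2*R**2) + E) = (21 + R)*(2 + E + 2*R**2))
-3253/414 + t(-11, -42)/3268 = -3253/414 + (42 + 21*(-42) + 42*(-11)**2 - 42*(-11) + 2*(-11)*(1 + (-11)**2))/3268 = -3253*1/414 + (42 - 882 + 42*121 + 462 + 2*(-11)*(1 + 121))*(1/3268) = -3253/414 + (42 - 882 + 5082 + 462 + 2*(-11)*122)*(1/3268) = -3253/414 + (42 - 882 + 5082 + 462 - 2684)*(1/3268) = -3253/414 + 2020*(1/3268) = -3253/414 + 505/817 = -2448631/338238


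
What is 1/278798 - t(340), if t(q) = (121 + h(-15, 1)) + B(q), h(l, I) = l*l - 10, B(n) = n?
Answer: -188467447/278798 ≈ -676.00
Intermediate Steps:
h(l, I) = -10 + l² (h(l, I) = l² - 10 = -10 + l²)
t(q) = 336 + q (t(q) = (121 + (-10 + (-15)²)) + q = (121 + (-10 + 225)) + q = (121 + 215) + q = 336 + q)
1/278798 - t(340) = 1/278798 - (336 + 340) = 1/278798 - 1*676 = 1/278798 - 676 = -188467447/278798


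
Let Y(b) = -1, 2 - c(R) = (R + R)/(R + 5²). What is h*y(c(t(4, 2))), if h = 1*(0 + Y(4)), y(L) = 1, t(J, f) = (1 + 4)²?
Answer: -1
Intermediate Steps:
t(J, f) = 25 (t(J, f) = 5² = 25)
c(R) = 2 - 2*R/(25 + R) (c(R) = 2 - (R + R)/(R + 5²) = 2 - 2*R/(R + 25) = 2 - 2*R/(25 + R))
h = -1 (h = 1*(0 - 1) = 1*(-1) = -1)
h*y(c(t(4, 2))) = -1*1 = -1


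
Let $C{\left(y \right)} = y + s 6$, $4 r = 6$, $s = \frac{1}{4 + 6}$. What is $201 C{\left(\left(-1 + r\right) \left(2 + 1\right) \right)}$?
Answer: $\frac{4221}{10} \approx 422.1$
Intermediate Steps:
$s = \frac{1}{10} \approx 0.1$
$r = \frac{3}{2}$ ($r = \frac{1}{4} \cdot 6 = \frac{3}{2} \approx 1.5$)
$C{\left(y \right)} = \frac{3}{5} + y$ ($C{\left(y \right)} = y + \frac{1}{10} \cdot 6 = y + \frac{3}{5} = \frac{3}{5} + y$)
$201 C{\left(\left(-1 + r\right) \left(2 + 1\right) \right)} = 201 \left(\frac{3}{5} + \left(-1 + \frac{3}{2}\right) \left(2 + 1\right)\right) = 201 \left(\frac{3}{5} + \frac{1}{2} \cdot 3\right) = 201 \left(\frac{3}{5} + \frac{3}{2}\right) = 201 \cdot \frac{21}{10} = \frac{4221}{10}$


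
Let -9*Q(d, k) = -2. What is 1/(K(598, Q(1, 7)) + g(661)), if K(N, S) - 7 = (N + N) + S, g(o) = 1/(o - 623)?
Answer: 342/411511 ≈ 0.00083108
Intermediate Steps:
Q(d, k) = 2/9 (Q(d, k) = -1/9*(-2) = 2/9)
g(o) = 1/(-623 + o)
K(N, S) = 7 + S + 2*N (K(N, S) = 7 + ((N + N) + S) = 7 + (2*N + S) = 7 + (S + 2*N) = 7 + S + 2*N)
1/(K(598, Q(1, 7)) + g(661)) = 1/((7 + 2/9 + 2*598) + 1/(-623 + 661)) = 1/((7 + 2/9 + 1196) + 1/38) = 1/(10829/9 + 1/38) = 1/(411511/342) = 342/411511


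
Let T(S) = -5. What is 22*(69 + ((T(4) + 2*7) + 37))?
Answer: 2530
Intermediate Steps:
22*(69 + ((T(4) + 2*7) + 37)) = 22*(69 + ((-5 + 2*7) + 37)) = 22*(69 + ((-5 + 14) + 37)) = 22*(69 + (9 + 37)) = 22*(69 + 46) = 22*115 = 2530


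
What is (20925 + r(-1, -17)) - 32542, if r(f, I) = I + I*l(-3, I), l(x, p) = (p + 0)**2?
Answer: -16547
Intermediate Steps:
l(x, p) = p**2
r(f, I) = I + I**3 (r(f, I) = I + I*I**2 = I + I**3)
(20925 + r(-1, -17)) - 32542 = (20925 + (-17 + (-17)**3)) - 32542 = (20925 + (-17 - 4913)) - 32542 = (20925 - 4930) - 32542 = 15995 - 32542 = -16547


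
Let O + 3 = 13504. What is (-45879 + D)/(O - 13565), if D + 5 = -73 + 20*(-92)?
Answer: 47797/64 ≈ 746.83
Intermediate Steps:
O = 13501 (O = -3 + 13504 = 13501)
D = -1918 (D = -5 + (-73 + 20*(-92)) = -5 + (-73 - 1840) = -5 - 1913 = -1918)
(-45879 + D)/(O - 13565) = (-45879 - 1918)/(13501 - 13565) = -47797/(-64) = -47797*(-1/64) = 47797/64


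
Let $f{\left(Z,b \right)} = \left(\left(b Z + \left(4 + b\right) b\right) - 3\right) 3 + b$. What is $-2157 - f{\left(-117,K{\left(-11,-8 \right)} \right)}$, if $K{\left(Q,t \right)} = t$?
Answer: $-5044$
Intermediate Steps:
$f{\left(Z,b \right)} = -9 + b + 3 Z b + 3 b \left(4 + b\right)$ ($f{\left(Z,b \right)} = \left(\left(Z b + b \left(4 + b\right)\right) - 3\right) 3 + b = \left(-3 + Z b + b \left(4 + b\right)\right) 3 + b = \left(-9 + 3 Z b + 3 b \left(4 + b\right)\right) + b = -9 + b + 3 Z b + 3 b \left(4 + b\right)$)
$-2157 - f{\left(-117,K{\left(-11,-8 \right)} \right)} = -2157 - \left(-9 + 3 \left(-8\right)^{2} + 13 \left(-8\right) + 3 \left(-117\right) \left(-8\right)\right) = -2157 - \left(-9 + 3 \cdot 64 - 104 + 2808\right) = -2157 - \left(-9 + 192 - 104 + 2808\right) = -2157 - 2887 = -5044$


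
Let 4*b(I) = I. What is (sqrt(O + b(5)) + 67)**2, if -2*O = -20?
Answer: 18001/4 + 201*sqrt(5) ≈ 4949.7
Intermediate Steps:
O = 10 (O = -1/2*(-20) = 10)
b(I) = I/4
(sqrt(O + b(5)) + 67)**2 = (sqrt(10 + (1/4)*5) + 67)**2 = (sqrt(10 + 5/4) + 67)**2 = (sqrt(45/4) + 67)**2 = (3*sqrt(5)/2 + 67)**2 = (67 + 3*sqrt(5)/2)**2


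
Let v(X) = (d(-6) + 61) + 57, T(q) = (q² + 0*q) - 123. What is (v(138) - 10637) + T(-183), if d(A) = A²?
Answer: 22883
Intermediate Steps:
T(q) = -123 + q² (T(q) = (q² + 0) - 123 = q² - 123 = -123 + q²)
v(X) = 154 (v(X) = ((-6)² + 61) + 57 = (36 + 61) + 57 = 97 + 57 = 154)
(v(138) - 10637) + T(-183) = (154 - 10637) + (-123 + (-183)²) = -10483 + (-123 + 33489) = -10483 + 33366 = 22883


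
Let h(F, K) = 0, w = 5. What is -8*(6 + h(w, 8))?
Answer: -48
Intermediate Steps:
-8*(6 + h(w, 8)) = -8*(6 + 0) = -8*6 = -48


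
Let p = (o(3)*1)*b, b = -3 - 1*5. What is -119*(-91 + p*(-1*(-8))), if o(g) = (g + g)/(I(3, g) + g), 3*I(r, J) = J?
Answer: 22253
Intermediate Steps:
I(r, J) = J/3
b = -8 (b = -3 - 5 = -8)
o(g) = 3/2 (o(g) = (g + g)/(g/3 + g) = (2*g)/((4*g/3)) = (2*g)*(3/(4*g)) = 3/2)
p = -12 (p = ((3/2)*1)*(-8) = (3/2)*(-8) = -12)
-119*(-91 + p*(-1*(-8))) = -119*(-91 - (-12)*(-8)) = -119*(-91 - 12*8) = -119*(-91 - 96) = -119*(-187) = 22253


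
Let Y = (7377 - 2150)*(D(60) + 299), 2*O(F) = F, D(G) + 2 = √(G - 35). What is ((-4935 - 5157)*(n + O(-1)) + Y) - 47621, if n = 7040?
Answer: -69511701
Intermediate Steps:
D(G) = -2 + √(-35 + G) (D(G) = -2 + √(G - 35) = -2 + √(-35 + G))
O(F) = F/2
Y = 1578554 (Y = (7377 - 2150)*((-2 + √(-35 + 60)) + 299) = 5227*((-2 + √25) + 299) = 5227*((-2 + 5) + 299) = 5227*(3 + 299) = 5227*302 = 1578554)
((-4935 - 5157)*(n + O(-1)) + Y) - 47621 = ((-4935 - 5157)*(7040 + (½)*(-1)) + 1578554) - 47621 = (-10092*(7040 - ½) + 1578554) - 47621 = (-10092*14079/2 + 1578554) - 47621 = (-71042634 + 1578554) - 47621 = -69464080 - 47621 = -69511701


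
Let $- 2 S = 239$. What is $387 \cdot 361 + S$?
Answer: $\frac{279175}{2} \approx 1.3959 \cdot 10^{5}$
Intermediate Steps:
$S = - \frac{239}{2}$ ($S = \left(- \frac{1}{2}\right) 239 = - \frac{239}{2} \approx -119.5$)
$387 \cdot 361 + S = 387 \cdot 361 - \frac{239}{2} = 139707 - \frac{239}{2} = \frac{279175}{2}$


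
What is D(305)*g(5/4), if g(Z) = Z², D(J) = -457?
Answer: -11425/16 ≈ -714.06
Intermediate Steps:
D(305)*g(5/4) = -457*(5/4)² = -457*25/16 = -11425/16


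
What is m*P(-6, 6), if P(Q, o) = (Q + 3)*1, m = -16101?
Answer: 48303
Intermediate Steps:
P(Q, o) = 3 + Q (P(Q, o) = (3 + Q)*1 = 3 + Q)
m*P(-6, 6) = -16101*(3 - 6) = -16101*(-3) = 48303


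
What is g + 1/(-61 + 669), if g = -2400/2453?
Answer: -1456747/1491424 ≈ -0.97675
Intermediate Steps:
g = -2400/2453 (g = -2400*1/2453 = -2400/2453 ≈ -0.97839)
g + 1/(-61 + 669) = -2400/2453 + 1/(-61 + 669) = -2400/2453 + 1/608 = -1456747/1491424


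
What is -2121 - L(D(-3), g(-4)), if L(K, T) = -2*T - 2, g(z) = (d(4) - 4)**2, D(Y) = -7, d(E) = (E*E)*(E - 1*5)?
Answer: -1319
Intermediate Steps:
d(E) = E**2*(-5 + E) (d(E) = E**2*(E - 5) = E**2*(-5 + E))
g(z) = 400 (g(z) = (4**2*(-5 + 4) - 4)**2 = (16*(-1) - 4)**2 = (-16 - 4)**2 = (-20)**2 = 400)
L(K, T) = -2 - 2*T
-2121 - L(D(-3), g(-4)) = -2121 - (-2 - 2*400) = -2121 - (-2 - 800) = -2121 - 1*(-802) = -2121 + 802 = -1319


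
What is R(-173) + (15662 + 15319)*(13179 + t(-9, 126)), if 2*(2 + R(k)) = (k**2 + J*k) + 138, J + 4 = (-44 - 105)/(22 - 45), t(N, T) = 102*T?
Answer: 18549068247/23 ≈ 8.0648e+8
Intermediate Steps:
J = 57/23 (J = -4 + (-44 - 105)/(22 - 45) = -4 - 149/(-23) = -4 - 149*(-1/23) = -4 + 149/23 = 57/23 ≈ 2.4783)
R(k) = 67 + k**2/2 + 57*k/46 (R(k) = -2 + ((k**2 + 57*k/23) + 138)/2 = -2 + (138 + k**2 + 57*k/23)/2 = -2 + (69 + k**2/2 + 57*k/46) = 67 + k**2/2 + 57*k/46)
R(-173) + (15662 + 15319)*(13179 + t(-9, 126)) = (67 + (1/2)*(-173)**2 + (57/46)*(-173)) + (15662 + 15319)*(13179 + 102*126) = (67 + (1/2)*29929 - 9861/46) + 30981*(13179 + 12852) = (67 + 29929/2 - 9861/46) + 30981*26031 = 340794/23 + 806466411 = 18549068247/23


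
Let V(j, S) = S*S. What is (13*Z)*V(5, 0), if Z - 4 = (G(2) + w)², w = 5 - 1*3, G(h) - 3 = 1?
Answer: 0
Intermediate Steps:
G(h) = 4 (G(h) = 3 + 1 = 4)
w = 2 (w = 5 - 3 = 2)
Z = 40 (Z = 4 + (4 + 2)² = 4 + 6² = 4 + 36 = 40)
V(j, S) = S²
(13*Z)*V(5, 0) = (13*40)*0² = 520*0 = 0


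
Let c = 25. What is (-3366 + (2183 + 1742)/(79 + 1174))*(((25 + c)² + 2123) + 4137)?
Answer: -36911775480/1253 ≈ -2.9459e+7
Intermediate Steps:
(-3366 + (2183 + 1742)/(79 + 1174))*(((25 + c)² + 2123) + 4137) = (-3366 + (2183 + 1742)/(79 + 1174))*(((25 + 25)² + 2123) + 4137) = (-3366 + 3925/1253)*((50² + 2123) + 4137) = (-3366 + 3925*(1/1253))*((2500 + 2123) + 4137) = (-3366 + 3925/1253)*(4623 + 4137) = -4213673/1253*8760 = -36911775480/1253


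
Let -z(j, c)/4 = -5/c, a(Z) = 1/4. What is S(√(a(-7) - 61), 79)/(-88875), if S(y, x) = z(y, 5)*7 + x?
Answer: -107/88875 ≈ -0.0012039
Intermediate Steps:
a(Z) = ¼
z(j, c) = 20/c (z(j, c) = -(-20)/c = 20/c)
S(y, x) = 28 + x (S(y, x) = (20/5)*7 + x = (20*(⅕))*7 + x = 4*7 + x = 28 + x)
S(√(a(-7) - 61), 79)/(-88875) = (28 + 79)/(-88875) = 107*(-1/88875) = -107/88875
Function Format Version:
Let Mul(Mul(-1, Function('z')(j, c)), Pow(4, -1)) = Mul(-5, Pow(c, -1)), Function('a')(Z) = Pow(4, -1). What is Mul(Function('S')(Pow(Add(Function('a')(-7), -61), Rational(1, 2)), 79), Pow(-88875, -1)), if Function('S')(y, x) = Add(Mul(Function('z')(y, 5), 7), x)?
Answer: Rational(-107, 88875) ≈ -0.0012039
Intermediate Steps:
Function('a')(Z) = Rational(1, 4)
Function('z')(j, c) = Mul(20, Pow(c, -1)) (Function('z')(j, c) = Mul(-4, Mul(-5, Pow(c, -1))) = Mul(20, Pow(c, -1)))
Function('S')(y, x) = Add(28, x) (Function('S')(y, x) = Add(Mul(Mul(20, Pow(5, -1)), 7), x) = Add(Mul(Mul(20, Rational(1, 5)), 7), x) = Add(Mul(4, 7), x) = Add(28, x))
Mul(Function('S')(Pow(Add(Function('a')(-7), -61), Rational(1, 2)), 79), Pow(-88875, -1)) = Mul(Add(28, 79), Pow(-88875, -1)) = Mul(107, Rational(-1, 88875)) = Rational(-107, 88875)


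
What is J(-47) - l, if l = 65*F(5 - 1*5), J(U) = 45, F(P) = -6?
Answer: 435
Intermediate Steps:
l = -390 (l = 65*(-6) = -390)
J(-47) - l = 45 - 1*(-390) = 45 + 390 = 435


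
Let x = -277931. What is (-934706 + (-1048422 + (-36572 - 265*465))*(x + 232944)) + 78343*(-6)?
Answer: 54352743389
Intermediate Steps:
(-934706 + (-1048422 + (-36572 - 265*465))*(x + 232944)) + 78343*(-6) = (-934706 + (-1048422 + (-36572 - 265*465))*(-277931 + 232944)) + 78343*(-6) = (-934706 + (-1048422 + (-36572 - 123225))*(-44987)) - 470058 = (-934706 + (-1048422 - 159797)*(-44987)) - 470058 = (-934706 - 1208219*(-44987)) - 470058 = (-934706 + 54354148153) - 470058 = 54353213447 - 470058 = 54352743389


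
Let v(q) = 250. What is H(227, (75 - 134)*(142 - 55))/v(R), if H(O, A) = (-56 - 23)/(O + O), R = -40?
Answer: -79/113500 ≈ -0.00069604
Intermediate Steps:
H(O, A) = -79/(2*O) (H(O, A) = -79*1/(2*O) = -79/(2*O))
H(227, (75 - 134)*(142 - 55))/v(R) = -79/2/227/250 = -79/2*1/227*(1/250) = -79/454*1/250 = -79/113500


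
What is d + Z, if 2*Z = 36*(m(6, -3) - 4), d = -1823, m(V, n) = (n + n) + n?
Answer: -2057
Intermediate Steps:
m(V, n) = 3*n (m(V, n) = 2*n + n = 3*n)
Z = -234 (Z = (36*(3*(-3) - 4))/2 = (36*(-9 - 4))/2 = (36*(-13))/2 = (½)*(-468) = -234)
d + Z = -1823 - 234 = -2057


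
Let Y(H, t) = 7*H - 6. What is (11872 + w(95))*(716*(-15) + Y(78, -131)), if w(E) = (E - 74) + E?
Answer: -122277600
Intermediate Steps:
Y(H, t) = -6 + 7*H
w(E) = -74 + 2*E (w(E) = (-74 + E) + E = -74 + 2*E)
(11872 + w(95))*(716*(-15) + Y(78, -131)) = (11872 + (-74 + 2*95))*(716*(-15) + (-6 + 7*78)) = (11872 + (-74 + 190))*(-10740 + (-6 + 546)) = (11872 + 116)*(-10740 + 540) = 11988*(-10200) = -122277600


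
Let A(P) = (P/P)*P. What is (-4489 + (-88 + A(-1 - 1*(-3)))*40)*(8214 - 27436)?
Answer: 152411238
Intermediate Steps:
A(P) = P (A(P) = 1*P = P)
(-4489 + (-88 + A(-1 - 1*(-3)))*40)*(8214 - 27436) = (-4489 + (-88 + (-1 - 1*(-3)))*40)*(8214 - 27436) = (-4489 + (-88 + (-1 + 3))*40)*(-19222) = (-4489 + (-88 + 2)*40)*(-19222) = (-4489 - 86*40)*(-19222) = (-4489 - 3440)*(-19222) = -7929*(-19222) = 152411238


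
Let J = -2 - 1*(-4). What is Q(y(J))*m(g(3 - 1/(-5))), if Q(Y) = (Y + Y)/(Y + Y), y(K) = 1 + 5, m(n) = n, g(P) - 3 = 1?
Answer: 4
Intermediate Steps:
g(P) = 4 (g(P) = 3 + 1 = 4)
J = 2 (J = -2 + 4 = 2)
y(K) = 6
Q(Y) = 1 (Q(Y) = (2*Y)/((2*Y)) = (2*Y)*(1/(2*Y)) = 1)
Q(y(J))*m(g(3 - 1/(-5))) = 1*4 = 4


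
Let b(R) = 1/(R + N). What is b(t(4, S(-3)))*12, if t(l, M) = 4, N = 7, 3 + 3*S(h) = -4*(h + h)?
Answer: 12/11 ≈ 1.0909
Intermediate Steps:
S(h) = -1 - 8*h/3 (S(h) = -1 + (-4*(h + h))/3 = -1 + (-8*h)/3 = -1 - 8*h/3)
b(R) = 1/(7 + R) (b(R) = 1/(R + 7) = 1/(7 + R))
b(t(4, S(-3)))*12 = 12/(7 + 4) = 12/11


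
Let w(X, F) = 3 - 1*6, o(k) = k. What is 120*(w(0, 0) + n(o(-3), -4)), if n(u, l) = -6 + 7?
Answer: -240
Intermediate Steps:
w(X, F) = -3 (w(X, F) = 3 - 6 = -3)
n(u, l) = 1
120*(w(0, 0) + n(o(-3), -4)) = 120*(-3 + 1) = 120*(-2) = -240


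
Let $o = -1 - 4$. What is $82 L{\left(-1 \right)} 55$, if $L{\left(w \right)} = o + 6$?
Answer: $4510$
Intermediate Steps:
$o = -5$ ($o = -1 - 4 = -5$)
$L{\left(w \right)} = 1$ ($L{\left(w \right)} = -5 + 6 = 1$)
$82 L{\left(-1 \right)} 55 = 82 \cdot 1 \cdot 55 = 82 \cdot 55 = 4510$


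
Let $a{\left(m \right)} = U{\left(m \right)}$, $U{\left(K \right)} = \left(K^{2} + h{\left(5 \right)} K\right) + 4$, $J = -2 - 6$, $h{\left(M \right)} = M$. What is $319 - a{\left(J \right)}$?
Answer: $291$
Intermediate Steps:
$J = -8$ ($J = -2 - 6 = -8$)
$U{\left(K \right)} = 4 + K^{2} + 5 K$ ($U{\left(K \right)} = \left(K^{2} + 5 K\right) + 4 = 4 + K^{2} + 5 K$)
$a{\left(m \right)} = 4 + m^{2} + 5 m$
$319 - a{\left(J \right)} = 319 - \left(4 + \left(-8\right)^{2} + 5 \left(-8\right)\right) = 319 - \left(4 + 64 - 40\right) = 319 - 28 = 291$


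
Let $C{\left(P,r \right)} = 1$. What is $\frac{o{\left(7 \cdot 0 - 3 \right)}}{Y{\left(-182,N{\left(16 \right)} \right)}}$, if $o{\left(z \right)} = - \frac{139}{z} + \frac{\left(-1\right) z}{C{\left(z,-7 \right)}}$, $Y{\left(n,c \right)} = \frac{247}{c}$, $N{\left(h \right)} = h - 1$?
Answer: $\frac{740}{247} \approx 2.996$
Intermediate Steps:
$N{\left(h \right)} = -1 + h$
$o{\left(z \right)} = - z - \frac{139}{z}$ ($o{\left(z \right)} = - \frac{139}{z} + \frac{\left(-1\right) z}{1} = - \frac{139}{z} + - z 1 = - \frac{139}{z} - z = - z - \frac{139}{z}$)
$\frac{o{\left(7 \cdot 0 - 3 \right)}}{Y{\left(-182,N{\left(16 \right)} \right)}} = \frac{- (7 \cdot 0 - 3) - \frac{139}{7 \cdot 0 - 3}}{247 \frac{1}{-1 + 16}} = \frac{- (0 - 3) - \frac{139}{0 - 3}}{247 \cdot \frac{1}{15}} = \frac{\left(-1\right) \left(-3\right) - \frac{139}{-3}}{247 \cdot \frac{1}{15}} = \frac{3 - - \frac{139}{3}}{\frac{247}{15}} = \left(3 + \frac{139}{3}\right) \frac{15}{247} = \frac{148}{3} \cdot \frac{15}{247} = \frac{740}{247}$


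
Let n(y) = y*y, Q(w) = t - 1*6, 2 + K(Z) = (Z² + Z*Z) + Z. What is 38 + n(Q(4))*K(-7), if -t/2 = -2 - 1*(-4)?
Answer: 8938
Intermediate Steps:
t = -4 (t = -2*(-2 - 1*(-4)) = -2*(-2 + 4) = -2*2 = -4)
K(Z) = -2 + Z + 2*Z² (K(Z) = -2 + ((Z² + Z*Z) + Z) = -2 + ((Z² + Z²) + Z) = -2 + (2*Z² + Z) = -2 + (Z + 2*Z²) = -2 + Z + 2*Z²)
Q(w) = -10 (Q(w) = -4 - 1*6 = -4 - 6 = -10)
n(y) = y²
38 + n(Q(4))*K(-7) = 38 + (-10)²*(-2 - 7 + 2*(-7)²) = 38 + 100*(-2 - 7 + 2*49) = 38 + 100*(-2 - 7 + 98) = 38 + 100*89 = 38 + 8900 = 8938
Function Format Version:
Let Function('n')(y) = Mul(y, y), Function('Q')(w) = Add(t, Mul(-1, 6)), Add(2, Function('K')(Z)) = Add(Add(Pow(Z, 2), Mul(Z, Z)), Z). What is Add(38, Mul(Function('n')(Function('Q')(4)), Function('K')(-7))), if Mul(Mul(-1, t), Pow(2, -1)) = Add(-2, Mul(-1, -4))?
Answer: 8938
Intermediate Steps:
t = -4 (t = Mul(-2, Add(-2, Mul(-1, -4))) = Mul(-2, Add(-2, 4)) = Mul(-2, 2) = -4)
Function('K')(Z) = Add(-2, Z, Mul(2, Pow(Z, 2))) (Function('K')(Z) = Add(-2, Add(Add(Pow(Z, 2), Mul(Z, Z)), Z)) = Add(-2, Add(Add(Pow(Z, 2), Pow(Z, 2)), Z)) = Add(-2, Add(Mul(2, Pow(Z, 2)), Z)) = Add(-2, Add(Z, Mul(2, Pow(Z, 2)))) = Add(-2, Z, Mul(2, Pow(Z, 2))))
Function('Q')(w) = -10 (Function('Q')(w) = Add(-4, Mul(-1, 6)) = Add(-4, -6) = -10)
Function('n')(y) = Pow(y, 2)
Add(38, Mul(Function('n')(Function('Q')(4)), Function('K')(-7))) = Add(38, Mul(Pow(-10, 2), Add(-2, -7, Mul(2, Pow(-7, 2))))) = Add(38, Mul(100, Add(-2, -7, Mul(2, 49)))) = Add(38, Mul(100, Add(-2, -7, 98))) = Add(38, Mul(100, 89)) = Add(38, 8900) = 8938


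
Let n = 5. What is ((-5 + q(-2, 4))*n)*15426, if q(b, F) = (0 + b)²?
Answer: -77130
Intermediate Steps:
q(b, F) = b²
((-5 + q(-2, 4))*n)*15426 = ((-5 + (-2)²)*5)*15426 = ((-5 + 4)*5)*15426 = -1*5*15426 = -5*15426 = -77130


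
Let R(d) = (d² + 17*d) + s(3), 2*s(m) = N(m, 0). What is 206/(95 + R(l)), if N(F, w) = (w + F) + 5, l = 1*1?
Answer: 206/117 ≈ 1.7607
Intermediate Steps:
l = 1
N(F, w) = 5 + F + w (N(F, w) = (F + w) + 5 = 5 + F + w)
s(m) = 5/2 + m/2 (s(m) = (5 + m + 0)/2 = (5 + m)/2 = 5/2 + m/2)
R(d) = 4 + d² + 17*d (R(d) = (d² + 17*d) + (5/2 + (½)*3) = (d² + 17*d) + (5/2 + 3/2) = (d² + 17*d) + 4 = 4 + d² + 17*d)
206/(95 + R(l)) = 206/(95 + (4 + 1² + 17*1)) = 206/(95 + (4 + 1 + 17)) = 206/(95 + 22) = 206/117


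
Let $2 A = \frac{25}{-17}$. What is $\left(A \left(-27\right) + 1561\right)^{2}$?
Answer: $\frac{2888955001}{1156} \approx 2.4991 \cdot 10^{6}$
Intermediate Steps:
$A = - \frac{25}{34}$ ($A = \frac{25 \frac{1}{-17}}{2} = \frac{25 \left(- \frac{1}{17}\right)}{2} = \frac{1}{2} \left(- \frac{25}{17}\right) = - \frac{25}{34} \approx -0.73529$)
$\left(A \left(-27\right) + 1561\right)^{2} = \left(\left(- \frac{25}{34}\right) \left(-27\right) + 1561\right)^{2} = \left(\frac{675}{34} + 1561\right)^{2} = \left(\frac{53749}{34}\right)^{2} = \frac{2888955001}{1156}$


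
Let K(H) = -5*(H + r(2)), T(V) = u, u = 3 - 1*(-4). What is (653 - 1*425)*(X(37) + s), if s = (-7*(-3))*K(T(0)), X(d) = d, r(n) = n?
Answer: -207024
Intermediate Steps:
u = 7 (u = 3 + 4 = 7)
T(V) = 7
K(H) = -10 - 5*H (K(H) = -5*(H + 2) = -5*(2 + H) = -10 - 5*H)
s = -945 (s = (-7*(-3))*(-10 - 5*7) = 21*(-10 - 35) = 21*(-45) = -945)
(653 - 1*425)*(X(37) + s) = (653 - 1*425)*(37 - 945) = (653 - 425)*(-908) = 228*(-908) = -207024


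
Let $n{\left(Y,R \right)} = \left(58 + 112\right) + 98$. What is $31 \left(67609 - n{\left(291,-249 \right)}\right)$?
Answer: $2087571$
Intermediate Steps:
$n{\left(Y,R \right)} = 268$ ($n{\left(Y,R \right)} = 170 + 98 = 268$)
$31 \left(67609 - n{\left(291,-249 \right)}\right) = 31 \left(67609 - 268\right) = 31 \cdot 67341 = 2087571$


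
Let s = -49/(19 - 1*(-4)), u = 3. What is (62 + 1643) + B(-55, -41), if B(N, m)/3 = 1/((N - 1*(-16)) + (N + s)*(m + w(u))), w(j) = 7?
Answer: 24881088/14593 ≈ 1705.0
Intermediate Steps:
s = -49/23 (s = -49/(19 + 4) = -49/23 ≈ -2.1304)
B(N, m) = 3/(16 + N + (7 + m)*(-49/23 + N)) (B(N, m) = 3/((N - 1*(-16)) + (N - 49/23)*(m + 7)) = 3/((N + 16) + (-49/23 + N)*(7 + m)) = 3/((16 + N) + (7 + m)*(-49/23 + N)) = 3/(16 + N + (7 + m)*(-49/23 + N)))
(62 + 1643) + B(-55, -41) = (62 + 1643) + 69/(25 - 49*(-41) + 184*(-55) + 23*(-55)*(-41)) = 1705 + 69/(25 + 2009 - 10120 + 51865) = 1705 + 69/43779 = 1705 + 69*(1/43779) = 1705 + 23/14593 = 24881088/14593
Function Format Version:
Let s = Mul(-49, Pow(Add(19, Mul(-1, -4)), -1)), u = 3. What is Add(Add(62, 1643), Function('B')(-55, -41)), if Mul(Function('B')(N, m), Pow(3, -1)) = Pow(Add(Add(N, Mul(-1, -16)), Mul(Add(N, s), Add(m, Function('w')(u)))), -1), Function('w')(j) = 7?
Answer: Rational(24881088, 14593) ≈ 1705.0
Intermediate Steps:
s = Rational(-49, 23) (s = Mul(-49, Pow(Add(19, 4), -1)) = Mul(-49, Pow(23, -1)) = Mul(-49, Rational(1, 23)) = Rational(-49, 23) ≈ -2.1304)
Function('B')(N, m) = Mul(3, Pow(Add(16, N, Mul(Add(7, m), Add(Rational(-49, 23), N))), -1)) (Function('B')(N, m) = Mul(3, Pow(Add(Add(N, Mul(-1, -16)), Mul(Add(N, Rational(-49, 23)), Add(m, 7))), -1)) = Mul(3, Pow(Add(Add(N, 16), Mul(Add(Rational(-49, 23), N), Add(7, m))), -1)) = Mul(3, Pow(Add(Add(16, N), Mul(Add(7, m), Add(Rational(-49, 23), N))), -1)) = Mul(3, Pow(Add(16, N, Mul(Add(7, m), Add(Rational(-49, 23), N))), -1)))
Add(Add(62, 1643), Function('B')(-55, -41)) = Add(Add(62, 1643), Mul(69, Pow(Add(25, Mul(-49, -41), Mul(184, -55), Mul(23, -55, -41)), -1))) = Add(1705, Mul(69, Pow(Add(25, 2009, -10120, 51865), -1))) = Add(1705, Mul(69, Pow(43779, -1))) = Add(1705, Mul(69, Rational(1, 43779))) = Add(1705, Rational(23, 14593)) = Rational(24881088, 14593)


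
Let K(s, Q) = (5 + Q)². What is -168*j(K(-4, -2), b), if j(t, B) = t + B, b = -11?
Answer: 336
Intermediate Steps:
j(t, B) = B + t
-168*j(K(-4, -2), b) = -168*(-11 + (5 - 2)²) = -168*(-11 + 3²) = -168*(-11 + 9) = -168*(-2) = 336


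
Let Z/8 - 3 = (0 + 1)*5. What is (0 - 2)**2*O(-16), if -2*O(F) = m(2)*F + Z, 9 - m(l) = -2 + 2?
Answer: 160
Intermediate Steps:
m(l) = 9 (m(l) = 9 - (-2 + 2) = 9 - 1*0 = 9 + 0 = 9)
Z = 64 (Z = 24 + 8*((0 + 1)*5) = 24 + 8*(1*5) = 24 + 8*5 = 24 + 40 = 64)
O(F) = -32 - 9*F/2 (O(F) = -(9*F + 64)/2 = -(64 + 9*F)/2 = -32 - 9*F/2)
(0 - 2)**2*O(-16) = (0 - 2)**2*(-32 - 9/2*(-16)) = (-2)**2*(-32 + 72) = 4*40 = 160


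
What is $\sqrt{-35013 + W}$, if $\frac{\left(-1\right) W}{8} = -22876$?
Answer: $\sqrt{147995} \approx 384.7$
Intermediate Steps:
$W = 183008$ ($W = \left(-8\right) \left(-22876\right) = 183008$)
$\sqrt{-35013 + W} = \sqrt{-35013 + 183008} = \sqrt{147995}$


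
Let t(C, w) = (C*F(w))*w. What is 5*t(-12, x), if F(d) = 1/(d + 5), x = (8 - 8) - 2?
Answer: 40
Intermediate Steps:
x = -2 (x = 0 - 2 = -2)
F(d) = 1/(5 + d)
t(C, w) = C*w/(5 + w) (t(C, w) = (C/(5 + w))*w = C*w/(5 + w))
5*t(-12, x) = 5*(-12*(-2)/(5 - 2)) = 5*(-12*(-2)/3) = 5*(-12*(-2)*1/3) = 5*8 = 40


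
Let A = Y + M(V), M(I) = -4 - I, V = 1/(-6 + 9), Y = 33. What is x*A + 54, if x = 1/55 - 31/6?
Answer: -46327/495 ≈ -93.590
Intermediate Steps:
x = -1699/330 (x = 1*(1/55) - 31*⅙ = 1/55 - 31/6 = -1699/330 ≈ -5.1485)
V = ⅓ (V = 1/3 = ⅓ ≈ 0.33333)
A = 86/3 (A = 33 + (-4 - 1*⅓) = 33 + (-4 - ⅓) = 33 - 13/3 = 86/3 ≈ 28.667)
x*A + 54 = -1699/330*86/3 + 54 = -73057/495 + 54 = -46327/495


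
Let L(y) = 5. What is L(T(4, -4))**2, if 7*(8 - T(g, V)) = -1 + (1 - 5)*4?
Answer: 25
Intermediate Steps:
T(g, V) = 73/7 (T(g, V) = 8 - (-1 + (1 - 5)*4)/7 = 8 - (-1 - 4*4)/7 = 8 - (-1 - 16)/7 = 8 - 1/7*(-17) = 8 + 17/7 = 73/7)
L(T(4, -4))**2 = 5**2 = 25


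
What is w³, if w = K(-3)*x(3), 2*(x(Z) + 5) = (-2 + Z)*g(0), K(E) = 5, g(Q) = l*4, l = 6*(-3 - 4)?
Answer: -88121125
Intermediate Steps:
l = -42 (l = 6*(-7) = -42)
g(Q) = -168 (g(Q) = -42*4 = -168)
x(Z) = 163 - 84*Z (x(Z) = -5 + ((-2 + Z)*(-168))/2 = -5 + (336 - 168*Z)/2 = -5 + (168 - 84*Z) = 163 - 84*Z)
w = -445 (w = 5*(163 - 84*3) = 5*(163 - 252) = 5*(-89) = -445)
w³ = (-445)³ = -88121125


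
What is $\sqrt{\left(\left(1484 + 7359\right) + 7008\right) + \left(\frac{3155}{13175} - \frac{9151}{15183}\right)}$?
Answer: $\frac{\sqrt{2818906215341275535}}{13335735} \approx 125.9$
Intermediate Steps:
$\sqrt{\left(\left(1484 + 7359\right) + 7008\right) + \left(\frac{3155}{13175} - \frac{9151}{15183}\right)} = \sqrt{\left(8843 + 7008\right) + \left(3155 \cdot \frac{1}{13175} - \frac{9151}{15183}\right)} = \sqrt{15851 + \left(\frac{631}{2635} - \frac{9151}{15183}\right)} = \sqrt{15851 - \frac{14532412}{40007205}} = \sqrt{\frac{634139674043}{40007205}} = \frac{\sqrt{2818906215341275535}}{13335735}$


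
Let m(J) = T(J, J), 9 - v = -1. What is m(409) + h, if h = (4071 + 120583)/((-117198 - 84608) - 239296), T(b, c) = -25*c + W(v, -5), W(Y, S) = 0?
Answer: -2255196302/220551 ≈ -10225.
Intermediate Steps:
v = 10 (v = 9 - 1*(-1) = 9 + 1 = 10)
T(b, c) = -25*c (T(b, c) = -25*c + 0 = -25*c)
m(J) = -25*J
h = -62327/220551 (h = 124654/(-201806 - 239296) = 124654/(-441102) = 124654*(-1/441102) = -62327/220551 ≈ -0.28260)
m(409) + h = -25*409 - 62327/220551 = -10225 - 62327/220551 = -2255196302/220551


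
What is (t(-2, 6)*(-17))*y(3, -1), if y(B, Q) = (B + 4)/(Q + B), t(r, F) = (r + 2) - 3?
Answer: 357/2 ≈ 178.50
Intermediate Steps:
t(r, F) = -1 + r (t(r, F) = (2 + r) - 3 = -1 + r)
y(B, Q) = (4 + B)/(B + Q)
(t(-2, 6)*(-17))*y(3, -1) = ((-1 - 2)*(-17))*((4 + 3)/(3 - 1)) = (-3*(-17))*(7/2) = 51*((1/2)*7) = 51*(7/2) = 357/2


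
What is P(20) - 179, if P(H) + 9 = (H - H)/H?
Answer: -188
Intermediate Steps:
P(H) = -9 (P(H) = -9 + (H - H)/H = -9 + 0/H = -9 + 0 = -9)
P(20) - 179 = -9 - 179 = -188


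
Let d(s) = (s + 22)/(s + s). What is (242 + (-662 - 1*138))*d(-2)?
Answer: 2790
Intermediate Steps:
d(s) = (22 + s)/(2*s) (d(s) = (22 + s)/((2*s)) = (22 + s)*(1/(2*s)) = (22 + s)/(2*s))
(242 + (-662 - 1*138))*d(-2) = (242 + (-662 - 1*138))*((½)*(22 - 2)/(-2)) = (242 + (-662 - 138))*((½)*(-½)*20) = (242 - 800)*(-5) = -558*(-5) = 2790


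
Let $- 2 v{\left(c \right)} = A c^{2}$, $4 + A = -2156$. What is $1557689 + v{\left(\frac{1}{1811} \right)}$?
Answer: $\frac{5108785325849}{3279721} \approx 1.5577 \cdot 10^{6}$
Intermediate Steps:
$A = -2160$ ($A = -4 - 2156 = -2160$)
$v{\left(c \right)} = 1080 c^{2}$ ($v{\left(c \right)} = - \frac{\left(-2160\right) c^{2}}{2} = 1080 c^{2}$)
$1557689 + v{\left(\frac{1}{1811} \right)} = 1557689 + 1080 \left(\frac{1}{1811}\right)^{2} = 1557689 + \frac{1080}{3279721} = \frac{5108785325849}{3279721}$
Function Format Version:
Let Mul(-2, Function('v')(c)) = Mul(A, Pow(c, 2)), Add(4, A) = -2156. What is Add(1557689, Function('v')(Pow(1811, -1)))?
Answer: Rational(5108785325849, 3279721) ≈ 1.5577e+6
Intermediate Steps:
A = -2160 (A = Add(-4, -2156) = -2160)
Function('v')(c) = Mul(1080, Pow(c, 2)) (Function('v')(c) = Mul(Rational(-1, 2), Mul(-2160, Pow(c, 2))) = Mul(1080, Pow(c, 2)))
Add(1557689, Function('v')(Pow(1811, -1))) = Add(1557689, Mul(1080, Pow(Pow(1811, -1), 2))) = Add(1557689, Mul(1080, Pow(Rational(1, 1811), 2))) = Add(1557689, Mul(1080, Rational(1, 3279721))) = Add(1557689, Rational(1080, 3279721)) = Rational(5108785325849, 3279721)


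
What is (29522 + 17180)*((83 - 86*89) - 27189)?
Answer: -1623361520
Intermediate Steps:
(29522 + 17180)*((83 - 86*89) - 27189) = 46702*((83 - 7654) - 27189) = 46702*(-7571 - 27189) = 46702*(-34760) = -1623361520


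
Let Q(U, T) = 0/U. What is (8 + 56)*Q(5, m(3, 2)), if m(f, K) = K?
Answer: 0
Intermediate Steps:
Q(U, T) = 0
(8 + 56)*Q(5, m(3, 2)) = (8 + 56)*0 = 64*0 = 0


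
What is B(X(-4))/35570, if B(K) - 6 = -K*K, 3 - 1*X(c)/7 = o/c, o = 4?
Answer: -389/17785 ≈ -0.021872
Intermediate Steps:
X(c) = 21 - 28/c
B(K) = 6 - K² (B(K) = 6 - K*K = 6 - K²)
B(X(-4))/35570 = (6 - (21 - 28/(-4))²)/35570 = (6 - (21 - 28*(-¼))²)*(1/35570) = (6 - (21 + 7)²)*(1/35570) = (6 - 1*28²)*(1/35570) = (6 - 1*784)*(1/35570) = (6 - 784)*(1/35570) = -778*1/35570 = -389/17785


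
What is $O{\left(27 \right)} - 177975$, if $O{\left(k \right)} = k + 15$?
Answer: $-177933$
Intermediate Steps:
$O{\left(k \right)} = 15 + k$
$O{\left(27 \right)} - 177975 = \left(15 + 27\right) - 177975 = 42 - 177975 = -177933$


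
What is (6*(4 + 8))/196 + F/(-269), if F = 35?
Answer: 3127/13181 ≈ 0.23724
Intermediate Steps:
(6*(4 + 8))/196 + F/(-269) = (6*(4 + 8))/196 + 35/(-269) = (6*12)*(1/196) + 35*(-1/269) = 72*(1/196) - 35/269 = 18/49 - 35/269 = 3127/13181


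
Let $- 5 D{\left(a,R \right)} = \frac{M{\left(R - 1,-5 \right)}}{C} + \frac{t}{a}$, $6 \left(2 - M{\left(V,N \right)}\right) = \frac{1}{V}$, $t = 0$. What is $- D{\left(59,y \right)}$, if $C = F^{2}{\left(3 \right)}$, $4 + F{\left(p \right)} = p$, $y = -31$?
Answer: $\frac{77}{192} \approx 0.40104$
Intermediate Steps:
$F{\left(p \right)} = -4 + p$
$M{\left(V,N \right)} = 2 - \frac{1}{6 V}$
$C = 1$ ($C = \left(-4 + 3\right)^{2} = \left(-1\right)^{2} = 1$)
$D{\left(a,R \right)} = - \frac{2}{5} + \frac{1}{30 \left(-1 + R\right)}$ ($D{\left(a,R \right)} = - \frac{\frac{2 - \frac{1}{6 \left(R - 1\right)}}{1} + \frac{0}{a}}{5} = - \frac{\left(2 - \frac{1}{6 \left(-1 + R\right)}\right) 1 + 0}{5} = - \frac{\left(2 - \frac{1}{6 \left(-1 + R\right)}\right) + 0}{5} = - \frac{2 - \frac{1}{6 \left(-1 + R\right)}}{5} = - \frac{2}{5} + \frac{1}{30 \left(-1 + R\right)}$)
$- D{\left(59,y \right)} = - \frac{13 - -372}{30 \left(-1 - 31\right)} = - \frac{13 + 372}{30 \left(-32\right)} = - \frac{\left(-1\right) 385}{30 \cdot 32} = \left(-1\right) \left(- \frac{77}{192}\right) = \frac{77}{192}$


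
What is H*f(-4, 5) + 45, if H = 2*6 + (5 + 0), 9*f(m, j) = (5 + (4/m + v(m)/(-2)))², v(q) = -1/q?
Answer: 42257/576 ≈ 73.363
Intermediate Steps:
f(m, j) = (5 + 9/(2*m))²/9 (f(m, j) = (5 + (4/m - 1/m/(-2)))²/9 = (5 + (4/m - 1/m*(-½)))²/9 = (5 + (4/m + 1/(2*m)))²/9 = (5 + 9/(2*m))²/9)
H = 17 (H = 12 + 5 = 17)
H*f(-4, 5) + 45 = 17*((1/36)*(9 + 10*(-4))²/(-4)²) + 45 = 17*((1/36)*(1/16)*(9 - 40)²) + 45 = 17*((1/36)*(1/16)*(-31)²) + 45 = 17*((1/36)*(1/16)*961) + 45 = 17*(961/576) + 45 = 16337/576 + 45 = 42257/576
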